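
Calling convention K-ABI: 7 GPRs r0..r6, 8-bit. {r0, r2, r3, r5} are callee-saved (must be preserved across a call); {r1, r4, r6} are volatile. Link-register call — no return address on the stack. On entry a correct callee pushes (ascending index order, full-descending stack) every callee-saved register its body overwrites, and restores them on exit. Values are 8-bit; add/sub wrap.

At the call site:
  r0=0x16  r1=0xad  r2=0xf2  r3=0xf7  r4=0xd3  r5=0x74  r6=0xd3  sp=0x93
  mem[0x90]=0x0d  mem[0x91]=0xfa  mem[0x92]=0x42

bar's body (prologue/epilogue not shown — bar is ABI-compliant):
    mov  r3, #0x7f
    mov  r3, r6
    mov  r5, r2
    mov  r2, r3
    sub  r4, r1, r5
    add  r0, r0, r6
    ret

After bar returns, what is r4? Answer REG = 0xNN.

prologue: push r0 → mem[0x92]=0x16, sp=0x92
prologue: push r2 → mem[0x91]=0xf2, sp=0x91
prologue: push r3 → mem[0x90]=0xf7, sp=0x90
prologue: push r5 → mem[0x8f]=0x74, sp=0x8f
body[0] mov  r3, #0x7f → r3=0x7f
body[1] mov  r3, r6 → r3=0xd3
body[2] mov  r5, r2 → r5=0xf2
body[3] mov  r2, r3 → r2=0xd3
body[4] sub  r4, r1, r5 → r4=0xbb
body[5] add  r0, r0, r6 → r0=0xe9
epilogue: pop r5=0x74, sp=0x90
epilogue: pop r3=0xf7, sp=0x91
epilogue: pop r2=0xf2, sp=0x92
epilogue: pop r0=0x16, sp=0x93
r4 is caller-saved → body value

REG = 0xbb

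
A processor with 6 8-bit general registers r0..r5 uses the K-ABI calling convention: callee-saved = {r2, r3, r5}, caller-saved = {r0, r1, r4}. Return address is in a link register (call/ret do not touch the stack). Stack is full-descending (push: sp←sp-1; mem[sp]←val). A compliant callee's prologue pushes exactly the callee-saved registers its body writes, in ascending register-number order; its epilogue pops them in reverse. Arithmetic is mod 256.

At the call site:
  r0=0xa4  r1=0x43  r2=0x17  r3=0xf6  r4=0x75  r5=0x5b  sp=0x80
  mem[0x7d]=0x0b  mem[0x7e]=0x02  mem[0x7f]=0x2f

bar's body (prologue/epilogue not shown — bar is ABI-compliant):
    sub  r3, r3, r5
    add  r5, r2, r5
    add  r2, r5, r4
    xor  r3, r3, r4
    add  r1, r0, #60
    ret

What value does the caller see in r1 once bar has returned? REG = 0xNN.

REG = 0xe0

prologue: push r2 -> mem[0x7f]=0x17, sp=0x7f
prologue: push r3 -> mem[0x7e]=0xf6, sp=0x7e
prologue: push r5 -> mem[0x7d]=0x5b, sp=0x7d
body[0] sub  r3, r3, r5 -> r3=0x9b
body[1] add  r5, r2, r5 -> r5=0x72
body[2] add  r2, r5, r4 -> r2=0xe7
body[3] xor  r3, r3, r4 -> r3=0xee
body[4] add  r1, r0, #60 -> r1=0xe0
epilogue: pop r5=0x5b, sp=0x7e
epilogue: pop r3=0xf6, sp=0x7f
epilogue: pop r2=0x17, sp=0x80
r1 is caller-saved -> body value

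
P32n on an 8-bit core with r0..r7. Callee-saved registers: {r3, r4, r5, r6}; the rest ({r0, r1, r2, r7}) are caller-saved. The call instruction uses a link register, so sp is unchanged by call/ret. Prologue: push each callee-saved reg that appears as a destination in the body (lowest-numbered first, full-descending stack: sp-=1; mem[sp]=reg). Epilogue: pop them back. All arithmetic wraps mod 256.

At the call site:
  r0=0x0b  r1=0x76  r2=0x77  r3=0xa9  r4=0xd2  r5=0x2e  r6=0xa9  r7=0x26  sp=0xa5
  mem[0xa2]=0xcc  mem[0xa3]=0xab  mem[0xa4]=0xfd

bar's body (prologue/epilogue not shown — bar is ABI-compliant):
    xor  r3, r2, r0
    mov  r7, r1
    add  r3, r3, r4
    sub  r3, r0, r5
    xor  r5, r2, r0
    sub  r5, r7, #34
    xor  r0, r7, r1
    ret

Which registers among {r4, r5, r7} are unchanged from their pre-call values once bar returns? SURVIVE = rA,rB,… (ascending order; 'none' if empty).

prologue: push r3 → mem[0xa4]=0xa9, sp=0xa4
prologue: push r5 → mem[0xa3]=0x2e, sp=0xa3
body[0] xor  r3, r2, r0 → r3=0x7c
body[1] mov  r7, r1 → r7=0x76
body[2] add  r3, r3, r4 → r3=0x4e
body[3] sub  r3, r0, r5 → r3=0xdd
body[4] xor  r5, r2, r0 → r5=0x7c
body[5] sub  r5, r7, #34 → r5=0x54
body[6] xor  r0, r7, r1 → r0=0x00
epilogue: pop r5=0x2e, sp=0xa4
epilogue: pop r3=0xa9, sp=0xa5
r4: callee-saved, written=False
r5: callee-saved, written=True
r7: caller-saved, written=True

SURVIVE = r4,r5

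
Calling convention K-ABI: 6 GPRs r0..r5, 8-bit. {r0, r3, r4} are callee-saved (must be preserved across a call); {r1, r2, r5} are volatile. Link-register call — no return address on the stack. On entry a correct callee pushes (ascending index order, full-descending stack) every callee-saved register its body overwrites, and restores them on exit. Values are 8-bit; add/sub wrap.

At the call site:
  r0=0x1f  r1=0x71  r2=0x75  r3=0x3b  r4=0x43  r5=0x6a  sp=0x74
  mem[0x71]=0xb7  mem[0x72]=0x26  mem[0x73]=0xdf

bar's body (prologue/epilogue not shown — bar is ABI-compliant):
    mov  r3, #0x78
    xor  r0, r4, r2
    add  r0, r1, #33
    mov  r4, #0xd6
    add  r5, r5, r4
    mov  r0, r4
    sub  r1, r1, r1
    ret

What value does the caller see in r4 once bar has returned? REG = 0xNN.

prologue: push r0 -> mem[0x73]=0x1f, sp=0x73
prologue: push r3 -> mem[0x72]=0x3b, sp=0x72
prologue: push r4 -> mem[0x71]=0x43, sp=0x71
body[0] mov  r3, #0x78 -> r3=0x78
body[1] xor  r0, r4, r2 -> r0=0x36
body[2] add  r0, r1, #33 -> r0=0x92
body[3] mov  r4, #0xd6 -> r4=0xd6
body[4] add  r5, r5, r4 -> r5=0x40
body[5] mov  r0, r4 -> r0=0xd6
body[6] sub  r1, r1, r1 -> r1=0x00
epilogue: pop r4=0x43, sp=0x72
epilogue: pop r3=0x3b, sp=0x73
epilogue: pop r0=0x1f, sp=0x74
r4 is callee-saved -> restored

REG = 0x43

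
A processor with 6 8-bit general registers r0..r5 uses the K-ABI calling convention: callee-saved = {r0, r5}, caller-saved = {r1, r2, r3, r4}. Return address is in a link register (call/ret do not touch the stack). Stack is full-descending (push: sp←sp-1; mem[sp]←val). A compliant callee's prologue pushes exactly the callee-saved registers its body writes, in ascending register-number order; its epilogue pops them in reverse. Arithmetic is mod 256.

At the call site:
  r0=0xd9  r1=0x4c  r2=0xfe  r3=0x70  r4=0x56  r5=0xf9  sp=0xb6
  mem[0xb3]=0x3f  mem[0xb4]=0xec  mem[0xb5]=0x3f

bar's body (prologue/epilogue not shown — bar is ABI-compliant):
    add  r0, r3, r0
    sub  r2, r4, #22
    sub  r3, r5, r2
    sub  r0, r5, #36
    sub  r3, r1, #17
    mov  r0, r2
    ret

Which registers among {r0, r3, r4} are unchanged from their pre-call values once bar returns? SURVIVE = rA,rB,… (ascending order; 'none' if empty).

SURVIVE = r0,r4

prologue: push r0 → mem[0xb5]=0xd9, sp=0xb5
body[0] add  r0, r3, r0 → r0=0x49
body[1] sub  r2, r4, #22 → r2=0x40
body[2] sub  r3, r5, r2 → r3=0xb9
body[3] sub  r0, r5, #36 → r0=0xd5
body[4] sub  r3, r1, #17 → r3=0x3b
body[5] mov  r0, r2 → r0=0x40
epilogue: pop r0=0xd9, sp=0xb6
r0: callee-saved, written=True
r3: caller-saved, written=True
r4: caller-saved, written=False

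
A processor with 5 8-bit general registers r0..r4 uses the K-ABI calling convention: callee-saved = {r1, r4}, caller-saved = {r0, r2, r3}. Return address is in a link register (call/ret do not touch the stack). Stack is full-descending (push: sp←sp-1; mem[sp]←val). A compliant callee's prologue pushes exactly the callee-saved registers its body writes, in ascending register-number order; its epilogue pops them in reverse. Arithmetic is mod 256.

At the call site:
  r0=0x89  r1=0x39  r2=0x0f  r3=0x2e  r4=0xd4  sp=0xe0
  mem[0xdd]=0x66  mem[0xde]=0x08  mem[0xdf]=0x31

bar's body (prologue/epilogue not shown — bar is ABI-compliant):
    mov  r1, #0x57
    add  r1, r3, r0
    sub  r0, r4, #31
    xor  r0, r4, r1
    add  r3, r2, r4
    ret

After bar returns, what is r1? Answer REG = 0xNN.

prologue: push r1 → mem[0xdf]=0x39, sp=0xdf
body[0] mov  r1, #0x57 → r1=0x57
body[1] add  r1, r3, r0 → r1=0xb7
body[2] sub  r0, r4, #31 → r0=0xb5
body[3] xor  r0, r4, r1 → r0=0x63
body[4] add  r3, r2, r4 → r3=0xe3
epilogue: pop r1=0x39, sp=0xe0
r1 is callee-saved → restored

REG = 0x39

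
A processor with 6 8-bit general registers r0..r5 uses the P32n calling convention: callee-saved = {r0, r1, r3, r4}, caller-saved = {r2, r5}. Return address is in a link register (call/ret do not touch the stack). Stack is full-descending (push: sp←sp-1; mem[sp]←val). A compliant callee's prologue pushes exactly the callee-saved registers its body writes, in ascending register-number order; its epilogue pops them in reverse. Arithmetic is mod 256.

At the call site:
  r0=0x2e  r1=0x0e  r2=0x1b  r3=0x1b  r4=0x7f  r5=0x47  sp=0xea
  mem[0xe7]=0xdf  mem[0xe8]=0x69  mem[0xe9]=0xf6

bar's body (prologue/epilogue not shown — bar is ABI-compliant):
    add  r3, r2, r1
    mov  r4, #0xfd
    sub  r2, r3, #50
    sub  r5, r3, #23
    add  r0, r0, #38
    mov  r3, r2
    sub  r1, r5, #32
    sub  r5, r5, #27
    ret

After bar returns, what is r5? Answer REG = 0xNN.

REG = 0xf7

prologue: push r0 → mem[0xe9]=0x2e, sp=0xe9
prologue: push r1 → mem[0xe8]=0x0e, sp=0xe8
prologue: push r3 → mem[0xe7]=0x1b, sp=0xe7
prologue: push r4 → mem[0xe6]=0x7f, sp=0xe6
body[0] add  r3, r2, r1 → r3=0x29
body[1] mov  r4, #0xfd → r4=0xfd
body[2] sub  r2, r3, #50 → r2=0xf7
body[3] sub  r5, r3, #23 → r5=0x12
body[4] add  r0, r0, #38 → r0=0x54
body[5] mov  r3, r2 → r3=0xf7
body[6] sub  r1, r5, #32 → r1=0xf2
body[7] sub  r5, r5, #27 → r5=0xf7
epilogue: pop r4=0x7f, sp=0xe7
epilogue: pop r3=0x1b, sp=0xe8
epilogue: pop r1=0x0e, sp=0xe9
epilogue: pop r0=0x2e, sp=0xea
r5 is caller-saved → body value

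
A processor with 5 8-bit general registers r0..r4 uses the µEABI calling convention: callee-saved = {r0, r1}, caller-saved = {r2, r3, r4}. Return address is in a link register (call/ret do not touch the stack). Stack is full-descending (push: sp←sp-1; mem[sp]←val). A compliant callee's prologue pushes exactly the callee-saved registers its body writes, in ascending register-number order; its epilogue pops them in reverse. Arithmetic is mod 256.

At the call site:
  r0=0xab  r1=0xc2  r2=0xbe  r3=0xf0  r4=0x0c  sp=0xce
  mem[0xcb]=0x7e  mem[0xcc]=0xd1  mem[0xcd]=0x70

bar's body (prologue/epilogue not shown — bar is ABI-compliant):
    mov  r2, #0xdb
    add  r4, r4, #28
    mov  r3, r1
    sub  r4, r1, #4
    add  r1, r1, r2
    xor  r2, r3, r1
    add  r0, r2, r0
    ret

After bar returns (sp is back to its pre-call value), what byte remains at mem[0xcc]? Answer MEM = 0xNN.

prologue: push r0 → mem[0xcd]=0xab, sp=0xcd
prologue: push r1 → mem[0xcc]=0xc2, sp=0xcc
body[0] mov  r2, #0xdb → r2=0xdb
body[1] add  r4, r4, #28 → r4=0x28
body[2] mov  r3, r1 → r3=0xc2
body[3] sub  r4, r1, #4 → r4=0xbe
body[4] add  r1, r1, r2 → r1=0x9d
body[5] xor  r2, r3, r1 → r2=0x5f
body[6] add  r0, r2, r0 → r0=0x0a
epilogue: pop r1=0xc2, sp=0xcd
epilogue: pop r0=0xab, sp=0xce
prologue pushed ['r0', 'r1'] at ['0xcd', '0xcc']

MEM = 0xc2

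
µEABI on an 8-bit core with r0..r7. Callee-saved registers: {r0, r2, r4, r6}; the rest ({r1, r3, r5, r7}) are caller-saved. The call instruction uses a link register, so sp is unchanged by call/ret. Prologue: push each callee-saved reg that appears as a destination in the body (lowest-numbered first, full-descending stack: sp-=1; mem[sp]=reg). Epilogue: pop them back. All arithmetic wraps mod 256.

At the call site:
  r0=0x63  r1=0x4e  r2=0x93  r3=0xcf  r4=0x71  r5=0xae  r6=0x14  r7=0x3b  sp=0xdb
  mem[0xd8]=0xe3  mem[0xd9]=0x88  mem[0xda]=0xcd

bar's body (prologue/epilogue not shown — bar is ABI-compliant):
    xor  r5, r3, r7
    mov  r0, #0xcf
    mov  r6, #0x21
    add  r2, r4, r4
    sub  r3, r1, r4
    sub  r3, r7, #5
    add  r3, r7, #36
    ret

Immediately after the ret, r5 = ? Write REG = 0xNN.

REG = 0xf4

prologue: push r0 → mem[0xda]=0x63, sp=0xda
prologue: push r2 → mem[0xd9]=0x93, sp=0xd9
prologue: push r6 → mem[0xd8]=0x14, sp=0xd8
body[0] xor  r5, r3, r7 → r5=0xf4
body[1] mov  r0, #0xcf → r0=0xcf
body[2] mov  r6, #0x21 → r6=0x21
body[3] add  r2, r4, r4 → r2=0xe2
body[4] sub  r3, r1, r4 → r3=0xdd
body[5] sub  r3, r7, #5 → r3=0x36
body[6] add  r3, r7, #36 → r3=0x5f
epilogue: pop r6=0x14, sp=0xd9
epilogue: pop r2=0x93, sp=0xda
epilogue: pop r0=0x63, sp=0xdb
r5 is caller-saved → body value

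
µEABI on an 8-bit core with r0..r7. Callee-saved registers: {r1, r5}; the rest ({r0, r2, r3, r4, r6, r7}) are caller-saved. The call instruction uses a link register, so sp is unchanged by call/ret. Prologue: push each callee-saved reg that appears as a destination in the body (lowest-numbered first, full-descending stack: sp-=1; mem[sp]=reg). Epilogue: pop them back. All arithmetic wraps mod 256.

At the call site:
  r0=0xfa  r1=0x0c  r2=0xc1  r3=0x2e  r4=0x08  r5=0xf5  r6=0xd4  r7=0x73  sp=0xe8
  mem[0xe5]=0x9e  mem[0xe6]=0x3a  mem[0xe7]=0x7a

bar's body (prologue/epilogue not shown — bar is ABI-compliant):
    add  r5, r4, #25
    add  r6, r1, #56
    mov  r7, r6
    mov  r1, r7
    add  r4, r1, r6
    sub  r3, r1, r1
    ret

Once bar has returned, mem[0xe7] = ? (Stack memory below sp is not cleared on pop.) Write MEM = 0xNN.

MEM = 0x0c

prologue: push r1 → mem[0xe7]=0x0c, sp=0xe7
prologue: push r5 → mem[0xe6]=0xf5, sp=0xe6
body[0] add  r5, r4, #25 → r5=0x21
body[1] add  r6, r1, #56 → r6=0x44
body[2] mov  r7, r6 → r7=0x44
body[3] mov  r1, r7 → r1=0x44
body[4] add  r4, r1, r6 → r4=0x88
body[5] sub  r3, r1, r1 → r3=0x00
epilogue: pop r5=0xf5, sp=0xe7
epilogue: pop r1=0x0c, sp=0xe8
prologue pushed ['r1', 'r5'] at ['0xe7', '0xe6']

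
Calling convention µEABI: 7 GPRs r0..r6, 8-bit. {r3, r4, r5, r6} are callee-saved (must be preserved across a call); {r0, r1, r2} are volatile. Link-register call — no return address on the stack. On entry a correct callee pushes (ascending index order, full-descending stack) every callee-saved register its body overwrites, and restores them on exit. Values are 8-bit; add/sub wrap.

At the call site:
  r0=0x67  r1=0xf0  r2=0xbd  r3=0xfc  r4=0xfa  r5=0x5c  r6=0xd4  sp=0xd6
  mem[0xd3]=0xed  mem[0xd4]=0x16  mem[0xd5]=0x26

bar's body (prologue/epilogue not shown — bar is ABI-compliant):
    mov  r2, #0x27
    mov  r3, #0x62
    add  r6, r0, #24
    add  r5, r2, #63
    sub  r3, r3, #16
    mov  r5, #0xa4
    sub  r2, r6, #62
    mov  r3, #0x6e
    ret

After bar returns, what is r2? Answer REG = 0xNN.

REG = 0x41

prologue: push r3 -> mem[0xd5]=0xfc, sp=0xd5
prologue: push r5 -> mem[0xd4]=0x5c, sp=0xd4
prologue: push r6 -> mem[0xd3]=0xd4, sp=0xd3
body[0] mov  r2, #0x27 -> r2=0x27
body[1] mov  r3, #0x62 -> r3=0x62
body[2] add  r6, r0, #24 -> r6=0x7f
body[3] add  r5, r2, #63 -> r5=0x66
body[4] sub  r3, r3, #16 -> r3=0x52
body[5] mov  r5, #0xa4 -> r5=0xa4
body[6] sub  r2, r6, #62 -> r2=0x41
body[7] mov  r3, #0x6e -> r3=0x6e
epilogue: pop r6=0xd4, sp=0xd4
epilogue: pop r5=0x5c, sp=0xd5
epilogue: pop r3=0xfc, sp=0xd6
r2 is caller-saved -> body value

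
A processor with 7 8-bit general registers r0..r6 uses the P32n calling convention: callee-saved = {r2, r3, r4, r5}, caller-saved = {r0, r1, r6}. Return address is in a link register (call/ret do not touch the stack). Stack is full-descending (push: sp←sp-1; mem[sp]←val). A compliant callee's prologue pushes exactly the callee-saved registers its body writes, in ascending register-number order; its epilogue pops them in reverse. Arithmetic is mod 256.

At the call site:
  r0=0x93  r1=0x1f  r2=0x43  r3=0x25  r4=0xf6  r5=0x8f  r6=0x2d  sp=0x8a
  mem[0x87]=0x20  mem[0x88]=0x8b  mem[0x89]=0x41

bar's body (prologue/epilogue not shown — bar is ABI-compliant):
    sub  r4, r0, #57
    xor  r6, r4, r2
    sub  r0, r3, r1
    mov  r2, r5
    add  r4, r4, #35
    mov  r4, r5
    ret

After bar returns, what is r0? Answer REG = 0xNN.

REG = 0x06

prologue: push r2 -> mem[0x89]=0x43, sp=0x89
prologue: push r4 -> mem[0x88]=0xf6, sp=0x88
body[0] sub  r4, r0, #57 -> r4=0x5a
body[1] xor  r6, r4, r2 -> r6=0x19
body[2] sub  r0, r3, r1 -> r0=0x06
body[3] mov  r2, r5 -> r2=0x8f
body[4] add  r4, r4, #35 -> r4=0x7d
body[5] mov  r4, r5 -> r4=0x8f
epilogue: pop r4=0xf6, sp=0x89
epilogue: pop r2=0x43, sp=0x8a
r0 is caller-saved -> body value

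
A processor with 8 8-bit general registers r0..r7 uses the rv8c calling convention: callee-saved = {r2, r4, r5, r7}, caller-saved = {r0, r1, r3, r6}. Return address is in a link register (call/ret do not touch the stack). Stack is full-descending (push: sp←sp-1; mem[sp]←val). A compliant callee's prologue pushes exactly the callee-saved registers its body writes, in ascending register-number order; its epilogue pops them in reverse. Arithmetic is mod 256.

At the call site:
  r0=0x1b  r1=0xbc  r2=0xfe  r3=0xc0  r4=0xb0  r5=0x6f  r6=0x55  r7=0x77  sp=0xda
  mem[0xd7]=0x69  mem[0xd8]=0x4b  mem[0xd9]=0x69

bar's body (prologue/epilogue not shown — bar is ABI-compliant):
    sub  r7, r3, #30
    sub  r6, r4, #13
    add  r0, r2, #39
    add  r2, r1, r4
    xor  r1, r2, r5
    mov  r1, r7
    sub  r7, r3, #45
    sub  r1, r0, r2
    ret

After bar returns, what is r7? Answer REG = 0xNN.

REG = 0x77

prologue: push r2 → mem[0xd9]=0xfe, sp=0xd9
prologue: push r7 → mem[0xd8]=0x77, sp=0xd8
body[0] sub  r7, r3, #30 → r7=0xa2
body[1] sub  r6, r4, #13 → r6=0xa3
body[2] add  r0, r2, #39 → r0=0x25
body[3] add  r2, r1, r4 → r2=0x6c
body[4] xor  r1, r2, r5 → r1=0x03
body[5] mov  r1, r7 → r1=0xa2
body[6] sub  r7, r3, #45 → r7=0x93
body[7] sub  r1, r0, r2 → r1=0xb9
epilogue: pop r7=0x77, sp=0xd9
epilogue: pop r2=0xfe, sp=0xda
r7 is callee-saved → restored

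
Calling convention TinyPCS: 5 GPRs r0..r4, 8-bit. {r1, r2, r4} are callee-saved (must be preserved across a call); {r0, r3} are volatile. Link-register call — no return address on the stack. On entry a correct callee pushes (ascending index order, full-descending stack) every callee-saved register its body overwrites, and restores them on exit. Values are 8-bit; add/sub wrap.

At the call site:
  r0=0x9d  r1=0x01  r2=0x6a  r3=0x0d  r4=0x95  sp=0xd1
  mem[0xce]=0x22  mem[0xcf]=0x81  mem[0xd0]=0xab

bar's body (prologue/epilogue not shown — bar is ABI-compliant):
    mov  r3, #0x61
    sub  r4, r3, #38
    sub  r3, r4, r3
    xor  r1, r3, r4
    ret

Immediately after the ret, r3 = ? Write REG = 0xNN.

REG = 0xda

prologue: push r1 → mem[0xd0]=0x01, sp=0xd0
prologue: push r4 → mem[0xcf]=0x95, sp=0xcf
body[0] mov  r3, #0x61 → r3=0x61
body[1] sub  r4, r3, #38 → r4=0x3b
body[2] sub  r3, r4, r3 → r3=0xda
body[3] xor  r1, r3, r4 → r1=0xe1
epilogue: pop r4=0x95, sp=0xd0
epilogue: pop r1=0x01, sp=0xd1
r3 is caller-saved → body value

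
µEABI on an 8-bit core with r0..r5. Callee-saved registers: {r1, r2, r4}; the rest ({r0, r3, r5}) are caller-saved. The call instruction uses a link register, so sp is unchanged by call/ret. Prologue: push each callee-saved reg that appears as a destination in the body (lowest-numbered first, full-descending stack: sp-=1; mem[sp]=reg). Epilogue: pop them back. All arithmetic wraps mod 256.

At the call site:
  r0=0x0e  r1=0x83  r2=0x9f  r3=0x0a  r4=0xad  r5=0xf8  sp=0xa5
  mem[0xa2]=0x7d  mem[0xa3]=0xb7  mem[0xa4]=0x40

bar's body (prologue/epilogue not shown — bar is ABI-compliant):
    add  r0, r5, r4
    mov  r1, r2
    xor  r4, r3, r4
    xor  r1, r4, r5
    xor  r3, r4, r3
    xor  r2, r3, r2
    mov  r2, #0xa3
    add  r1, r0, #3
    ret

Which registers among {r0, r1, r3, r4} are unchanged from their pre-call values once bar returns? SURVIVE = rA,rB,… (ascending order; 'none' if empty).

SURVIVE = r1,r4

prologue: push r1 -> mem[0xa4]=0x83, sp=0xa4
prologue: push r2 -> mem[0xa3]=0x9f, sp=0xa3
prologue: push r4 -> mem[0xa2]=0xad, sp=0xa2
body[0] add  r0, r5, r4 -> r0=0xa5
body[1] mov  r1, r2 -> r1=0x9f
body[2] xor  r4, r3, r4 -> r4=0xa7
body[3] xor  r1, r4, r5 -> r1=0x5f
body[4] xor  r3, r4, r3 -> r3=0xad
body[5] xor  r2, r3, r2 -> r2=0x32
body[6] mov  r2, #0xa3 -> r2=0xa3
body[7] add  r1, r0, #3 -> r1=0xa8
epilogue: pop r4=0xad, sp=0xa3
epilogue: pop r2=0x9f, sp=0xa4
epilogue: pop r1=0x83, sp=0xa5
r0: caller-saved, written=True
r1: callee-saved, written=True
r3: caller-saved, written=True
r4: callee-saved, written=True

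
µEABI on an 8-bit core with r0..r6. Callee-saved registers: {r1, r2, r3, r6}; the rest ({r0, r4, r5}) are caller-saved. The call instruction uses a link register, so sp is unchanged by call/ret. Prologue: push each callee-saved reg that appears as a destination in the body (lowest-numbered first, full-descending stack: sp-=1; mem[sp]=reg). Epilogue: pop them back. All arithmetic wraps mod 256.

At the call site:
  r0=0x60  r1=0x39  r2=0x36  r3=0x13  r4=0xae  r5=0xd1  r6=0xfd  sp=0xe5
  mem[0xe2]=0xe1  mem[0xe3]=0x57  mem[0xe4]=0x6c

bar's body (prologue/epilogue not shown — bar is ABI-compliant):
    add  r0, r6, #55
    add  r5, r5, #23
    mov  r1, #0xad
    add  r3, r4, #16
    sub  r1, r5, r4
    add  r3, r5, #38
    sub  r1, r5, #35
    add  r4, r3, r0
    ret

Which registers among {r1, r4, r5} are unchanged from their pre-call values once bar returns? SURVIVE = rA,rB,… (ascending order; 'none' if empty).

prologue: push r1 → mem[0xe4]=0x39, sp=0xe4
prologue: push r3 → mem[0xe3]=0x13, sp=0xe3
body[0] add  r0, r6, #55 → r0=0x34
body[1] add  r5, r5, #23 → r5=0xe8
body[2] mov  r1, #0xad → r1=0xad
body[3] add  r3, r4, #16 → r3=0xbe
body[4] sub  r1, r5, r4 → r1=0x3a
body[5] add  r3, r5, #38 → r3=0x0e
body[6] sub  r1, r5, #35 → r1=0xc5
body[7] add  r4, r3, r0 → r4=0x42
epilogue: pop r3=0x13, sp=0xe4
epilogue: pop r1=0x39, sp=0xe5
r1: callee-saved, written=True
r4: caller-saved, written=True
r5: caller-saved, written=True

SURVIVE = r1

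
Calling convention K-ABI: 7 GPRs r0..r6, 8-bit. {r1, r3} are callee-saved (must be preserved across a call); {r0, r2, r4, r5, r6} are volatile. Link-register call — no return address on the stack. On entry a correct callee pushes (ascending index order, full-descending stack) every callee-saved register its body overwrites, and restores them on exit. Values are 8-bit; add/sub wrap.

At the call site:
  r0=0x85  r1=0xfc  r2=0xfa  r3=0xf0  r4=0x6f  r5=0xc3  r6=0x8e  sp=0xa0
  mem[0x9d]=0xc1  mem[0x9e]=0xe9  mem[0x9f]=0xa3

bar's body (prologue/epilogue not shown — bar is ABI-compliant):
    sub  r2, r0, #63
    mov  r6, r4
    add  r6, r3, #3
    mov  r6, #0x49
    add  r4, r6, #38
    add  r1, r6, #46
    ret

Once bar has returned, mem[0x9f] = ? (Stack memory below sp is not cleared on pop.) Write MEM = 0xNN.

prologue: push r1 → mem[0x9f]=0xfc, sp=0x9f
body[0] sub  r2, r0, #63 → r2=0x46
body[1] mov  r6, r4 → r6=0x6f
body[2] add  r6, r3, #3 → r6=0xf3
body[3] mov  r6, #0x49 → r6=0x49
body[4] add  r4, r6, #38 → r4=0x6f
body[5] add  r1, r6, #46 → r1=0x77
epilogue: pop r1=0xfc, sp=0xa0
prologue pushed ['r1'] at ['0x9f']

MEM = 0xfc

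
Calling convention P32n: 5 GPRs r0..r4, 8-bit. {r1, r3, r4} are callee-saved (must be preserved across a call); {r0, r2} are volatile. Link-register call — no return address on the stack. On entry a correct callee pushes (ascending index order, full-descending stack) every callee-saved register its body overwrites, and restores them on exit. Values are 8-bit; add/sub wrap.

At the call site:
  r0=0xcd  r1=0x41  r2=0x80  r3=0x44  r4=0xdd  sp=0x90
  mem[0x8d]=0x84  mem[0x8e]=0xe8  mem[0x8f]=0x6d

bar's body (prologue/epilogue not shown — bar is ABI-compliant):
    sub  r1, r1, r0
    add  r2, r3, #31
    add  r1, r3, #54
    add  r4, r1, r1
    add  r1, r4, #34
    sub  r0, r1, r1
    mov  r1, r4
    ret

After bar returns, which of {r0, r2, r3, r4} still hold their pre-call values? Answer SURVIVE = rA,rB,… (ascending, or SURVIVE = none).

SURVIVE = r3,r4

prologue: push r1 → mem[0x8f]=0x41, sp=0x8f
prologue: push r4 → mem[0x8e]=0xdd, sp=0x8e
body[0] sub  r1, r1, r0 → r1=0x74
body[1] add  r2, r3, #31 → r2=0x63
body[2] add  r1, r3, #54 → r1=0x7a
body[3] add  r4, r1, r1 → r4=0xf4
body[4] add  r1, r4, #34 → r1=0x16
body[5] sub  r0, r1, r1 → r0=0x00
body[6] mov  r1, r4 → r1=0xf4
epilogue: pop r4=0xdd, sp=0x8f
epilogue: pop r1=0x41, sp=0x90
r0: caller-saved, written=True
r2: caller-saved, written=True
r3: callee-saved, written=False
r4: callee-saved, written=True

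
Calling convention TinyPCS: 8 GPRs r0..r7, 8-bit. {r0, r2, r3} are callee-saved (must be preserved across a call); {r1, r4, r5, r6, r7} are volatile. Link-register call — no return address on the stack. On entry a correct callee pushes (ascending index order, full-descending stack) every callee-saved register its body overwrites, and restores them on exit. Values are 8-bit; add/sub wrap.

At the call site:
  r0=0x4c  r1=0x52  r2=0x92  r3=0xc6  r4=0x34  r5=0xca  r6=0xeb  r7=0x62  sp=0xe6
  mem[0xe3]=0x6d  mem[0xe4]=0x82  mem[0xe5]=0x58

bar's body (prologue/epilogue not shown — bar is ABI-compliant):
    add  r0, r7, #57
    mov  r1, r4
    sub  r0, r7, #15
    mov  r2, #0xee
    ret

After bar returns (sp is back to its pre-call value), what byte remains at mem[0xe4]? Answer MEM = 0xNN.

MEM = 0x92

prologue: push r0 -> mem[0xe5]=0x4c, sp=0xe5
prologue: push r2 -> mem[0xe4]=0x92, sp=0xe4
body[0] add  r0, r7, #57 -> r0=0x9b
body[1] mov  r1, r4 -> r1=0x34
body[2] sub  r0, r7, #15 -> r0=0x53
body[3] mov  r2, #0xee -> r2=0xee
epilogue: pop r2=0x92, sp=0xe5
epilogue: pop r0=0x4c, sp=0xe6
prologue pushed ['r0', 'r2'] at ['0xe5', '0xe4']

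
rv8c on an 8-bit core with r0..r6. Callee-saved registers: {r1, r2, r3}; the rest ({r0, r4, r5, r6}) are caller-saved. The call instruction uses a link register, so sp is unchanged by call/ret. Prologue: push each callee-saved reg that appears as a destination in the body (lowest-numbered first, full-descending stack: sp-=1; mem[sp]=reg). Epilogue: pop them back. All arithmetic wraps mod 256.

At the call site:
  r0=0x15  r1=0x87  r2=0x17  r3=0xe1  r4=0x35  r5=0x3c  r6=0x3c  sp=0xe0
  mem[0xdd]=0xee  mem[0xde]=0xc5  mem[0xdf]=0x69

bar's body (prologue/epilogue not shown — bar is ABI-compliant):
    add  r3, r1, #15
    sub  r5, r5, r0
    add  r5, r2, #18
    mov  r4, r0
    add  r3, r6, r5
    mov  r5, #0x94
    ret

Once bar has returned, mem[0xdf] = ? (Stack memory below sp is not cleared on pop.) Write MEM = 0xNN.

MEM = 0xe1

prologue: push r3 → mem[0xdf]=0xe1, sp=0xdf
body[0] add  r3, r1, #15 → r3=0x96
body[1] sub  r5, r5, r0 → r5=0x27
body[2] add  r5, r2, #18 → r5=0x29
body[3] mov  r4, r0 → r4=0x15
body[4] add  r3, r6, r5 → r3=0x65
body[5] mov  r5, #0x94 → r5=0x94
epilogue: pop r3=0xe1, sp=0xe0
prologue pushed ['r3'] at ['0xdf']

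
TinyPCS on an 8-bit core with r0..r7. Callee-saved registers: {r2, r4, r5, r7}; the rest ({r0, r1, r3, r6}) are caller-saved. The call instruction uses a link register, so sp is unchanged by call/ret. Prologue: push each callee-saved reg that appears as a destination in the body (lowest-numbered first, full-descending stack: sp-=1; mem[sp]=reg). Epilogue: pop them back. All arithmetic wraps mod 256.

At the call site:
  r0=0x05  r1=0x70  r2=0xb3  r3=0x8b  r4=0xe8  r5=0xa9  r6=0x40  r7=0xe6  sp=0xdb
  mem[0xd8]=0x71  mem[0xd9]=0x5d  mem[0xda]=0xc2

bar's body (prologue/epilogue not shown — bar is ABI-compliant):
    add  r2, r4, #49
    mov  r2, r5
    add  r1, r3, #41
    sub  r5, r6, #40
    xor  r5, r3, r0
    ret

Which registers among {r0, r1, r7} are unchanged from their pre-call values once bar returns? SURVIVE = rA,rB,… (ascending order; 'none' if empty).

SURVIVE = r0,r7

prologue: push r2 -> mem[0xda]=0xb3, sp=0xda
prologue: push r5 -> mem[0xd9]=0xa9, sp=0xd9
body[0] add  r2, r4, #49 -> r2=0x19
body[1] mov  r2, r5 -> r2=0xa9
body[2] add  r1, r3, #41 -> r1=0xb4
body[3] sub  r5, r6, #40 -> r5=0x18
body[4] xor  r5, r3, r0 -> r5=0x8e
epilogue: pop r5=0xa9, sp=0xda
epilogue: pop r2=0xb3, sp=0xdb
r0: caller-saved, written=False
r1: caller-saved, written=True
r7: callee-saved, written=False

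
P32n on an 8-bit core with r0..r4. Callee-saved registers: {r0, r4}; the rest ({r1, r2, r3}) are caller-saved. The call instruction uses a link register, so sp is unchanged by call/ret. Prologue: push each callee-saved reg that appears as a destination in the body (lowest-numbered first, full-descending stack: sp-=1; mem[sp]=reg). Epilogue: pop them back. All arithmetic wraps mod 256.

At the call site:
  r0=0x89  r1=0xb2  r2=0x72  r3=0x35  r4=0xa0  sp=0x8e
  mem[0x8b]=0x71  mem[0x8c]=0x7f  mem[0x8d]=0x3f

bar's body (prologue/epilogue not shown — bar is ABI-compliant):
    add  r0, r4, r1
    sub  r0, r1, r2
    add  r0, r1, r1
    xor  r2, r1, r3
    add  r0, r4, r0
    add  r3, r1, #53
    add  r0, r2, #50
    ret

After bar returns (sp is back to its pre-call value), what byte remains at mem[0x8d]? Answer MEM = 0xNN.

prologue: push r0 -> mem[0x8d]=0x89, sp=0x8d
body[0] add  r0, r4, r1 -> r0=0x52
body[1] sub  r0, r1, r2 -> r0=0x40
body[2] add  r0, r1, r1 -> r0=0x64
body[3] xor  r2, r1, r3 -> r2=0x87
body[4] add  r0, r4, r0 -> r0=0x04
body[5] add  r3, r1, #53 -> r3=0xe7
body[6] add  r0, r2, #50 -> r0=0xb9
epilogue: pop r0=0x89, sp=0x8e
prologue pushed ['r0'] at ['0x8d']

MEM = 0x89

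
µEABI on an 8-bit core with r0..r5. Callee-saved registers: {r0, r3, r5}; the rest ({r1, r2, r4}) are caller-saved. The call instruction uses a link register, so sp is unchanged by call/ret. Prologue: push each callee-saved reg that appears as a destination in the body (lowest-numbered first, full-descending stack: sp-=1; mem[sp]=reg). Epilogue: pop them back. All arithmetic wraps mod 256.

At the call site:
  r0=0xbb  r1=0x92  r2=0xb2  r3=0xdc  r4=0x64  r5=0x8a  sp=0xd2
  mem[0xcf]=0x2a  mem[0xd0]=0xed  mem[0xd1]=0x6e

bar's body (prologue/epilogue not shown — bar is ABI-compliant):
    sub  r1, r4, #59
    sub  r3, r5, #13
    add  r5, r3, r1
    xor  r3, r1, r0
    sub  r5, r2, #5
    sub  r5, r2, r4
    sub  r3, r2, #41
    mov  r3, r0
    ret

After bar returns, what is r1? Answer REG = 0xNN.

REG = 0x29

prologue: push r3 → mem[0xd1]=0xdc, sp=0xd1
prologue: push r5 → mem[0xd0]=0x8a, sp=0xd0
body[0] sub  r1, r4, #59 → r1=0x29
body[1] sub  r3, r5, #13 → r3=0x7d
body[2] add  r5, r3, r1 → r5=0xa6
body[3] xor  r3, r1, r0 → r3=0x92
body[4] sub  r5, r2, #5 → r5=0xad
body[5] sub  r5, r2, r4 → r5=0x4e
body[6] sub  r3, r2, #41 → r3=0x89
body[7] mov  r3, r0 → r3=0xbb
epilogue: pop r5=0x8a, sp=0xd1
epilogue: pop r3=0xdc, sp=0xd2
r1 is caller-saved → body value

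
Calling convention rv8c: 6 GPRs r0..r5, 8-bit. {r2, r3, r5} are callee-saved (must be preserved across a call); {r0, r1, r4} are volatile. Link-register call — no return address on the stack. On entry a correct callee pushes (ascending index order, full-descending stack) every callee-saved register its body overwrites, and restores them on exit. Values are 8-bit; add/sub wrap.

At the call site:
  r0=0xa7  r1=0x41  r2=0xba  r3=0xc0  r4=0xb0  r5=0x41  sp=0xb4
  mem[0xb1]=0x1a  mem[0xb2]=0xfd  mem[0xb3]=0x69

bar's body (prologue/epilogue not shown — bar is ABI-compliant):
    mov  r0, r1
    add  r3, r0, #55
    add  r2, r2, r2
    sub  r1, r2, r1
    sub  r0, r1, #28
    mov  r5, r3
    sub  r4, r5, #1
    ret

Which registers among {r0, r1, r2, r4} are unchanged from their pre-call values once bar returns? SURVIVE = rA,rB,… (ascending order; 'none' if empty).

prologue: push r2 -> mem[0xb3]=0xba, sp=0xb3
prologue: push r3 -> mem[0xb2]=0xc0, sp=0xb2
prologue: push r5 -> mem[0xb1]=0x41, sp=0xb1
body[0] mov  r0, r1 -> r0=0x41
body[1] add  r3, r0, #55 -> r3=0x78
body[2] add  r2, r2, r2 -> r2=0x74
body[3] sub  r1, r2, r1 -> r1=0x33
body[4] sub  r0, r1, #28 -> r0=0x17
body[5] mov  r5, r3 -> r5=0x78
body[6] sub  r4, r5, #1 -> r4=0x77
epilogue: pop r5=0x41, sp=0xb2
epilogue: pop r3=0xc0, sp=0xb3
epilogue: pop r2=0xba, sp=0xb4
r0: caller-saved, written=True
r1: caller-saved, written=True
r2: callee-saved, written=True
r4: caller-saved, written=True

SURVIVE = r2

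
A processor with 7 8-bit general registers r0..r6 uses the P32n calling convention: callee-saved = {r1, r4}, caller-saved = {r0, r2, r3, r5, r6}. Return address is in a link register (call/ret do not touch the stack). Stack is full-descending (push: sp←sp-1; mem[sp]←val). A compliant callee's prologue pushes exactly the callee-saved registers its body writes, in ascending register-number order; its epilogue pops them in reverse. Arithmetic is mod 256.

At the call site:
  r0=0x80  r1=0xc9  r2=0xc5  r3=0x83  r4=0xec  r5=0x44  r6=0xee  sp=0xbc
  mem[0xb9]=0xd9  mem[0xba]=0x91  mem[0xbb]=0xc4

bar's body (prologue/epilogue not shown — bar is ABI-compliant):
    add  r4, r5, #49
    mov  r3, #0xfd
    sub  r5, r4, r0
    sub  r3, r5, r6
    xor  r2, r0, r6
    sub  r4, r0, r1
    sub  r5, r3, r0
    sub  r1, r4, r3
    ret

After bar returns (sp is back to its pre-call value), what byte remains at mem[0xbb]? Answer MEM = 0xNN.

prologue: push r1 -> mem[0xbb]=0xc9, sp=0xbb
prologue: push r4 -> mem[0xba]=0xec, sp=0xba
body[0] add  r4, r5, #49 -> r4=0x75
body[1] mov  r3, #0xfd -> r3=0xfd
body[2] sub  r5, r4, r0 -> r5=0xf5
body[3] sub  r3, r5, r6 -> r3=0x07
body[4] xor  r2, r0, r6 -> r2=0x6e
body[5] sub  r4, r0, r1 -> r4=0xb7
body[6] sub  r5, r3, r0 -> r5=0x87
body[7] sub  r1, r4, r3 -> r1=0xb0
epilogue: pop r4=0xec, sp=0xbb
epilogue: pop r1=0xc9, sp=0xbc
prologue pushed ['r1', 'r4'] at ['0xbb', '0xba']

MEM = 0xc9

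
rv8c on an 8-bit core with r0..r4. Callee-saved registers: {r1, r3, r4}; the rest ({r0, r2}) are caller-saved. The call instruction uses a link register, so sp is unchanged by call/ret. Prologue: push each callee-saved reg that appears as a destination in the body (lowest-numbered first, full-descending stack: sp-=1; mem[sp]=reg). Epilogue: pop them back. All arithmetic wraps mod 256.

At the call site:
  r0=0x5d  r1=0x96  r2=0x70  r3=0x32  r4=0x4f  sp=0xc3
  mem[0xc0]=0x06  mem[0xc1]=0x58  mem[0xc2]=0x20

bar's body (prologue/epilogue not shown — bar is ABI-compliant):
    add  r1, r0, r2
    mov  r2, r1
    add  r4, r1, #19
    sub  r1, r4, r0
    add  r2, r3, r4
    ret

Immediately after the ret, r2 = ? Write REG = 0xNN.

prologue: push r1 → mem[0xc2]=0x96, sp=0xc2
prologue: push r4 → mem[0xc1]=0x4f, sp=0xc1
body[0] add  r1, r0, r2 → r1=0xcd
body[1] mov  r2, r1 → r2=0xcd
body[2] add  r4, r1, #19 → r4=0xe0
body[3] sub  r1, r4, r0 → r1=0x83
body[4] add  r2, r3, r4 → r2=0x12
epilogue: pop r4=0x4f, sp=0xc2
epilogue: pop r1=0x96, sp=0xc3
r2 is caller-saved → body value

REG = 0x12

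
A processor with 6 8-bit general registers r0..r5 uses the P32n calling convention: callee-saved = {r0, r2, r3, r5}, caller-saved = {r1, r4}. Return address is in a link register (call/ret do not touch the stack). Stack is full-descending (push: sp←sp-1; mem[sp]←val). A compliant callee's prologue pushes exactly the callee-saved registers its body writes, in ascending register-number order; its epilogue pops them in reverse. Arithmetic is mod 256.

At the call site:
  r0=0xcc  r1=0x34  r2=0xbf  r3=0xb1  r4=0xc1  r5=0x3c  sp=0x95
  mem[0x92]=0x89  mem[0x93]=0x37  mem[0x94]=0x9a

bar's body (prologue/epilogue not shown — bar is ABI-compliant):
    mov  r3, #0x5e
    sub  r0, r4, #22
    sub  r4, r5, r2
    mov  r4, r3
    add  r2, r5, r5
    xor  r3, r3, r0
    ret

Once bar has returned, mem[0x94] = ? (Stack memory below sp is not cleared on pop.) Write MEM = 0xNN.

MEM = 0xcc

prologue: push r0 -> mem[0x94]=0xcc, sp=0x94
prologue: push r2 -> mem[0x93]=0xbf, sp=0x93
prologue: push r3 -> mem[0x92]=0xb1, sp=0x92
body[0] mov  r3, #0x5e -> r3=0x5e
body[1] sub  r0, r4, #22 -> r0=0xab
body[2] sub  r4, r5, r2 -> r4=0x7d
body[3] mov  r4, r3 -> r4=0x5e
body[4] add  r2, r5, r5 -> r2=0x78
body[5] xor  r3, r3, r0 -> r3=0xf5
epilogue: pop r3=0xb1, sp=0x93
epilogue: pop r2=0xbf, sp=0x94
epilogue: pop r0=0xcc, sp=0x95
prologue pushed ['r0', 'r2', 'r3'] at ['0x94', '0x93', '0x92']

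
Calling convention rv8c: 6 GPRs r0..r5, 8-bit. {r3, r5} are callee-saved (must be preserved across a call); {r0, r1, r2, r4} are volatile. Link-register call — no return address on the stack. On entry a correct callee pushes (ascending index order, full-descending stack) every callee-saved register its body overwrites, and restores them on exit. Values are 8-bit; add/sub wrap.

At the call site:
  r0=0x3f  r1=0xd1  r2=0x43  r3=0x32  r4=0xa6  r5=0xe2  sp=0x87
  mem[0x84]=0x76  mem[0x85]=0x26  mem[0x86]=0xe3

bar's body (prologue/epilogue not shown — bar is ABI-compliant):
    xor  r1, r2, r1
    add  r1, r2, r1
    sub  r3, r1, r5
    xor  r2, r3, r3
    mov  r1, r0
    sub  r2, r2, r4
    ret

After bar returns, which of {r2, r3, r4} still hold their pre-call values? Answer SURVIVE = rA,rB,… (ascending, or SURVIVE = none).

SURVIVE = r3,r4

prologue: push r3 -> mem[0x86]=0x32, sp=0x86
body[0] xor  r1, r2, r1 -> r1=0x92
body[1] add  r1, r2, r1 -> r1=0xd5
body[2] sub  r3, r1, r5 -> r3=0xf3
body[3] xor  r2, r3, r3 -> r2=0x00
body[4] mov  r1, r0 -> r1=0x3f
body[5] sub  r2, r2, r4 -> r2=0x5a
epilogue: pop r3=0x32, sp=0x87
r2: caller-saved, written=True
r3: callee-saved, written=True
r4: caller-saved, written=False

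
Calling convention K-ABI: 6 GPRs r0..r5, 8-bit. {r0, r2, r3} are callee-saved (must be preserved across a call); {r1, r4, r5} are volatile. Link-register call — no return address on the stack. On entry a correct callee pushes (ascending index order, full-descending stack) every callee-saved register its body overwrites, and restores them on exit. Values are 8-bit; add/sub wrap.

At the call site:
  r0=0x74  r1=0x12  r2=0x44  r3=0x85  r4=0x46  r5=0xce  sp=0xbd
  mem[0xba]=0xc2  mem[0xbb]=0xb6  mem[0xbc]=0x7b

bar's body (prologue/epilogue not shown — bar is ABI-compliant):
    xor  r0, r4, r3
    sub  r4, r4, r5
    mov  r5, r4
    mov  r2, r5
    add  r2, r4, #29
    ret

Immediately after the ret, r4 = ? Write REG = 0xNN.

REG = 0x78

prologue: push r0 → mem[0xbc]=0x74, sp=0xbc
prologue: push r2 → mem[0xbb]=0x44, sp=0xbb
body[0] xor  r0, r4, r3 → r0=0xc3
body[1] sub  r4, r4, r5 → r4=0x78
body[2] mov  r5, r4 → r5=0x78
body[3] mov  r2, r5 → r2=0x78
body[4] add  r2, r4, #29 → r2=0x95
epilogue: pop r2=0x44, sp=0xbc
epilogue: pop r0=0x74, sp=0xbd
r4 is caller-saved → body value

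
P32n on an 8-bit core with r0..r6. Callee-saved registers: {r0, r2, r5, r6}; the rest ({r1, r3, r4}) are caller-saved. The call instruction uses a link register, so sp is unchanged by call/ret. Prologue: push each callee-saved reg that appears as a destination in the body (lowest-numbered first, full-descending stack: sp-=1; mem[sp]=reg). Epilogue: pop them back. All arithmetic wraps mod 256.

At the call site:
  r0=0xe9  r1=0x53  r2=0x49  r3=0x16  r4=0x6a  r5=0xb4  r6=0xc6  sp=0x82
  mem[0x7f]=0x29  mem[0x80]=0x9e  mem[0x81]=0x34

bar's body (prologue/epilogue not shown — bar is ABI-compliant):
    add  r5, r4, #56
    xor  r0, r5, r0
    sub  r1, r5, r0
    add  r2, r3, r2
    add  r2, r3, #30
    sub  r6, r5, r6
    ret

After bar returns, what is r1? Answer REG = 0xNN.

prologue: push r0 -> mem[0x81]=0xe9, sp=0x81
prologue: push r2 -> mem[0x80]=0x49, sp=0x80
prologue: push r5 -> mem[0x7f]=0xb4, sp=0x7f
prologue: push r6 -> mem[0x7e]=0xc6, sp=0x7e
body[0] add  r5, r4, #56 -> r5=0xa2
body[1] xor  r0, r5, r0 -> r0=0x4b
body[2] sub  r1, r5, r0 -> r1=0x57
body[3] add  r2, r3, r2 -> r2=0x5f
body[4] add  r2, r3, #30 -> r2=0x34
body[5] sub  r6, r5, r6 -> r6=0xdc
epilogue: pop r6=0xc6, sp=0x7f
epilogue: pop r5=0xb4, sp=0x80
epilogue: pop r2=0x49, sp=0x81
epilogue: pop r0=0xe9, sp=0x82
r1 is caller-saved -> body value

REG = 0x57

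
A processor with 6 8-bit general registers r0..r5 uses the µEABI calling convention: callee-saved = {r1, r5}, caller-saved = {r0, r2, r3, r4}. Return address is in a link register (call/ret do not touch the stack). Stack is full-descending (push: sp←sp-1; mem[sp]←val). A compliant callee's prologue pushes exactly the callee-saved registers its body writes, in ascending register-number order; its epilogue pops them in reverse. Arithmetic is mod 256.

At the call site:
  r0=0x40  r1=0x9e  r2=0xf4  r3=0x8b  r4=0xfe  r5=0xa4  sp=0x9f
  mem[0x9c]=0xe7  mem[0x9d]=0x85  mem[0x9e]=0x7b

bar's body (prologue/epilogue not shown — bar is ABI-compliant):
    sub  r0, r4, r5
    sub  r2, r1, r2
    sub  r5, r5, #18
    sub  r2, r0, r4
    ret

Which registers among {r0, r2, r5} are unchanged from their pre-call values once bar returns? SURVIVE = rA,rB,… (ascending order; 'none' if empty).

SURVIVE = r5

prologue: push r5 → mem[0x9e]=0xa4, sp=0x9e
body[0] sub  r0, r4, r5 → r0=0x5a
body[1] sub  r2, r1, r2 → r2=0xaa
body[2] sub  r5, r5, #18 → r5=0x92
body[3] sub  r2, r0, r4 → r2=0x5c
epilogue: pop r5=0xa4, sp=0x9f
r0: caller-saved, written=True
r2: caller-saved, written=True
r5: callee-saved, written=True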